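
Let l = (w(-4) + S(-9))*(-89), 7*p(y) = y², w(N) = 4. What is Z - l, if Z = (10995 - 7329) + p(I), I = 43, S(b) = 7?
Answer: 34364/7 ≈ 4909.1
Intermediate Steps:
p(y) = y²/7
Z = 27511/7 (Z = (10995 - 7329) + (⅐)*43² = 3666 + (⅐)*1849 = 3666 + 1849/7 = 27511/7 ≈ 3930.1)
l = -979 (l = (4 + 7)*(-89) = 11*(-89) = -979)
Z - l = 27511/7 - 1*(-979) = 27511/7 + 979 = 34364/7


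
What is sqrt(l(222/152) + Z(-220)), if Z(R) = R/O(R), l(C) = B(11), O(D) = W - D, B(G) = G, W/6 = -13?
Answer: sqrt(47641)/71 ≈ 3.0742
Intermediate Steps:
W = -78 (W = 6*(-13) = -78)
O(D) = -78 - D
l(C) = 11
Z(R) = R/(-78 - R)
sqrt(l(222/152) + Z(-220)) = sqrt(11 - 1*(-220)/(78 - 220)) = sqrt(11 - 1*(-220)/(-142)) = sqrt(11 - 1*(-220)*(-1/142)) = sqrt(11 - 110/71) = sqrt(671/71) = sqrt(47641)/71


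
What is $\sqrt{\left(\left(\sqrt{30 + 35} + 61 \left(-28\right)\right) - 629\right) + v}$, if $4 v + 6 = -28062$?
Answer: $\sqrt{-9354 + \sqrt{65}} \approx 96.674 i$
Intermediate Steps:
$v = -7017$ ($v = - \frac{3}{2} + \frac{1}{4} \left(-28062\right) = - \frac{3}{2} - \frac{14031}{2} = -7017$)
$\sqrt{\left(\left(\sqrt{30 + 35} + 61 \left(-28\right)\right) - 629\right) + v} = \sqrt{\left(\left(\sqrt{30 + 35} + 61 \left(-28\right)\right) - 629\right) - 7017} = \sqrt{\left(\left(\sqrt{65} - 1708\right) - 629\right) - 7017} = \sqrt{\left(\left(-1708 + \sqrt{65}\right) - 629\right) - 7017} = \sqrt{\left(-2337 + \sqrt{65}\right) - 7017} = \sqrt{-9354 + \sqrt{65}}$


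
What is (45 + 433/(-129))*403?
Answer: 2164916/129 ≈ 16782.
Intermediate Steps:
(45 + 433/(-129))*403 = (45 + 433*(-1/129))*403 = (45 - 433/129)*403 = (5372/129)*403 = 2164916/129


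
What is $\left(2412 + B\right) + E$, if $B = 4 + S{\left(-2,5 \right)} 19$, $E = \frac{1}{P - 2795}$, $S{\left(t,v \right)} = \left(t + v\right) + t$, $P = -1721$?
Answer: $\frac{10996459}{4516} \approx 2435.0$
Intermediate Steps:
$S{\left(t,v \right)} = v + 2 t$
$E = - \frac{1}{4516}$ ($E = \frac{1}{-1721 - 2795} = \frac{1}{-4516} = - \frac{1}{4516} \approx -0.00022143$)
$B = 23$ ($B = 4 + \left(5 + 2 \left(-2\right)\right) 19 = 4 + \left(5 - 4\right) 19 = 4 + 1 \cdot 19 = 4 + 19 = 23$)
$\left(2412 + B\right) + E = \left(2412 + 23\right) - \frac{1}{4516} = 2435 - \frac{1}{4516} = \frac{10996459}{4516}$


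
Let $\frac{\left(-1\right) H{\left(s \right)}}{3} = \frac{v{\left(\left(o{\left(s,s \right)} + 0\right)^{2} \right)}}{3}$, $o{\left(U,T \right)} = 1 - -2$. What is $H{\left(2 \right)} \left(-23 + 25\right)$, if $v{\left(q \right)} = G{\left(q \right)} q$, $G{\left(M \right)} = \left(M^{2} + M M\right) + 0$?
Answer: $-2916$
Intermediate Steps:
$o{\left(U,T \right)} = 3$ ($o{\left(U,T \right)} = 1 + 2 = 3$)
$G{\left(M \right)} = 2 M^{2}$ ($G{\left(M \right)} = \left(M^{2} + M^{2}\right) + 0 = 2 M^{2} + 0 = 2 M^{2}$)
$v{\left(q \right)} = 2 q^{3}$ ($v{\left(q \right)} = 2 q^{2} q = 2 q^{3}$)
$H{\left(s \right)} = -1458$ ($H{\left(s \right)} = - 3 \frac{2 \left(\left(3 + 0\right)^{2}\right)^{3}}{3} = - 3 \cdot 2 \left(3^{2}\right)^{3} \cdot \frac{1}{3} = - 3 \cdot 2 \cdot 9^{3} \cdot \frac{1}{3} = - 3 \cdot 2 \cdot 729 \cdot \frac{1}{3} = - 3 \cdot 1458 \cdot \frac{1}{3} = \left(-3\right) 486 = -1458$)
$H{\left(2 \right)} \left(-23 + 25\right) = - 1458 \left(-23 + 25\right) = \left(-1458\right) 2 = -2916$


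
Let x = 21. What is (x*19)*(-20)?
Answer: -7980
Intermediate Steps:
(x*19)*(-20) = (21*19)*(-20) = 399*(-20) = -7980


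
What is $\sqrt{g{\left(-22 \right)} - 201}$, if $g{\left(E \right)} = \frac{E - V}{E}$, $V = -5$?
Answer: $\frac{i \sqrt{96910}}{22} \approx 14.15 i$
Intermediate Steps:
$g{\left(E \right)} = \frac{5 + E}{E}$ ($g{\left(E \right)} = \frac{E - -5}{E} = \frac{E + 5}{E} = \frac{5 + E}{E}$)
$\sqrt{g{\left(-22 \right)} - 201} = \sqrt{\frac{5 - 22}{-22} - 201} = \sqrt{\left(- \frac{1}{22}\right) \left(-17\right) - 201} = \sqrt{\frac{17}{22} - 201} = \sqrt{- \frac{4405}{22}} = \frac{i \sqrt{96910}}{22}$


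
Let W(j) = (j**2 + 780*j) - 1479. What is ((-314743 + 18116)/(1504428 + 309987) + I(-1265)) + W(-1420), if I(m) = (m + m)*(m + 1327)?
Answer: 1361647398688/1814415 ≈ 7.5046e+5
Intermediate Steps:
I(m) = 2*m*(1327 + m) (I(m) = (2*m)*(1327 + m) = 2*m*(1327 + m))
W(j) = -1479 + j**2 + 780*j
((-314743 + 18116)/(1504428 + 309987) + I(-1265)) + W(-1420) = ((-314743 + 18116)/(1504428 + 309987) + 2*(-1265)*(1327 - 1265)) + (-1479 + (-1420)**2 + 780*(-1420)) = (-296627/1814415 + 2*(-1265)*62) + (-1479 + 2016400 - 1107600) = (-296627*1/1814415 - 156860) + 907321 = (-296627/1814415 - 156860) + 907321 = -284609433527/1814415 + 907321 = 1361647398688/1814415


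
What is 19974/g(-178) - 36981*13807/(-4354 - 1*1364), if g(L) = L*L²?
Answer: 239969871641271/2687341828 ≈ 89296.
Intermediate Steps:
g(L) = L³
19974/g(-178) - 36981*13807/(-4354 - 1*1364) = 19974/((-178)³) - 36981*13807/(-4354 - 1*1364) = 19974/(-5639752) - 36981*13807/(-4354 - 1364) = 19974*(-1/5639752) - 36981/((-5718*1/13807)) = -9987/2819876 - 36981/(-5718/13807) = -9987/2819876 - 36981*(-13807/5718) = -9987/2819876 + 170198889/1906 = 239969871641271/2687341828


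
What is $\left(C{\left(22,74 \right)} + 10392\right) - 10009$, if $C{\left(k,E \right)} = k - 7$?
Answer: $398$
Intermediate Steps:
$C{\left(k,E \right)} = -7 + k$
$\left(C{\left(22,74 \right)} + 10392\right) - 10009 = \left(\left(-7 + 22\right) + 10392\right) - 10009 = \left(15 + 10392\right) - 10009 = 10407 - 10009 = 398$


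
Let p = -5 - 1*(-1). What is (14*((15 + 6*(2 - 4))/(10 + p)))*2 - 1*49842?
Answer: -49828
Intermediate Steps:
p = -4 (p = -5 + 1 = -4)
(14*((15 + 6*(2 - 4))/(10 + p)))*2 - 1*49842 = (14*((15 + 6*(2 - 4))/(10 - 4)))*2 - 1*49842 = (14*((15 + 6*(-2))/6))*2 - 49842 = (14*((15 - 12)*(⅙)))*2 - 49842 = (14*(3*(⅙)))*2 - 49842 = (14*(½))*2 - 49842 = 7*2 - 49842 = 14 - 49842 = -49828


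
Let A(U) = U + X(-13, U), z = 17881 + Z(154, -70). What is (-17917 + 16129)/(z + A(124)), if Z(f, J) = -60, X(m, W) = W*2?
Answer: -1788/18193 ≈ -0.098280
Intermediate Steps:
X(m, W) = 2*W
z = 17821 (z = 17881 - 60 = 17821)
A(U) = 3*U (A(U) = U + 2*U = 3*U)
(-17917 + 16129)/(z + A(124)) = (-17917 + 16129)/(17821 + 3*124) = -1788/(17821 + 372) = -1788/18193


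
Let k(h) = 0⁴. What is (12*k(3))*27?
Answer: 0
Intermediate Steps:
k(h) = 0
(12*k(3))*27 = (12*0)*27 = 0*27 = 0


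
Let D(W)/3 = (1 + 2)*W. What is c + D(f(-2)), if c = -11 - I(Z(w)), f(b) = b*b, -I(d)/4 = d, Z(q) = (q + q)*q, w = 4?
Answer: 153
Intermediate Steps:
Z(q) = 2*q**2 (Z(q) = (2*q)*q = 2*q**2)
I(d) = -4*d
f(b) = b**2
c = 117 (c = -11 - (-4)*2*4**2 = -11 - (-4)*2*16 = -11 - (-4)*32 = -11 - 1*(-128) = -11 + 128 = 117)
D(W) = 9*W (D(W) = 3*((1 + 2)*W) = 3*(3*W) = 9*W)
c + D(f(-2)) = 117 + 9*(-2)**2 = 117 + 9*4 = 117 + 36 = 153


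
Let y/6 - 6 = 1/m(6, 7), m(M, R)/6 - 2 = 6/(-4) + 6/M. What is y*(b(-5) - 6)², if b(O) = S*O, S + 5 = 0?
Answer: 39710/3 ≈ 13237.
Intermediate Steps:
S = -5 (S = -5 + 0 = -5)
b(O) = -5*O
m(M, R) = 3 + 36/M (m(M, R) = 12 + 6*(6/(-4) + 6/M) = 12 + 6*(6*(-¼) + 6/M) = 12 + 6*(-3/2 + 6/M) = 12 + (-9 + 36/M) = 3 + 36/M)
y = 110/3 (y = 36 + 6/(3 + 36/6) = 36 + 6/(3 + 36*(⅙)) = 36 + 6/(3 + 6) = 36 + 6/9 = 36 + 6*(⅑) = 36 + ⅔ = 110/3 ≈ 36.667)
y*(b(-5) - 6)² = 110*(-5*(-5) - 6)²/3 = 110*(25 - 6)²/3 = (110/3)*19² = (110/3)*361 = 39710/3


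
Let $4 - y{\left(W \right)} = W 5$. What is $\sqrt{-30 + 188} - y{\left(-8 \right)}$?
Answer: $-44 + \sqrt{158} \approx -31.43$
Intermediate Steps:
$y{\left(W \right)} = 4 - 5 W$ ($y{\left(W \right)} = 4 - W 5 = 4 - 5 W$)
$\sqrt{-30 + 188} - y{\left(-8 \right)} = \sqrt{-30 + 188} - \left(4 - -40\right) = \sqrt{158} - \left(4 + 40\right) = \sqrt{158} - 44 = -44 + \sqrt{158}$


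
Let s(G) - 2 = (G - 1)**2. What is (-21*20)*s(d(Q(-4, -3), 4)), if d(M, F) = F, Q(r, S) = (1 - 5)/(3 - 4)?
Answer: -4620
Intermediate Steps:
Q(r, S) = 4 (Q(r, S) = -4/(-1) = -4*(-1) = 4)
s(G) = 2 + (-1 + G)**2 (s(G) = 2 + (G - 1)**2 = 2 + (-1 + G)**2)
(-21*20)*s(d(Q(-4, -3), 4)) = (-21*20)*(2 + (-1 + 4)**2) = -420*(2 + 3**2) = -420*(2 + 9) = -420*11 = -4620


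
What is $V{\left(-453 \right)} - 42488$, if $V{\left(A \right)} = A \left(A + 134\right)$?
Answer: $102019$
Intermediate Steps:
$V{\left(A \right)} = A \left(134 + A\right)$
$V{\left(-453 \right)} - 42488 = - 453 \left(134 - 453\right) - 42488 = \left(-453\right) \left(-319\right) - 42488 = 144507 - 42488 = 102019$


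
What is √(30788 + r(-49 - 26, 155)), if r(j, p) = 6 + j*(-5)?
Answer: √31169 ≈ 176.55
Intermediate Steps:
r(j, p) = 6 - 5*j
√(30788 + r(-49 - 26, 155)) = √(30788 + (6 - 5*(-49 - 26))) = √(30788 + (6 - 5*(-75))) = √(30788 + (6 + 375)) = √(30788 + 381) = √31169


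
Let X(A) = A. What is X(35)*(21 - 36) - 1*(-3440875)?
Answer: 3440350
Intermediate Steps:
X(35)*(21 - 36) - 1*(-3440875) = 35*(21 - 36) - 1*(-3440875) = 35*(-15) + 3440875 = -525 + 3440875 = 3440350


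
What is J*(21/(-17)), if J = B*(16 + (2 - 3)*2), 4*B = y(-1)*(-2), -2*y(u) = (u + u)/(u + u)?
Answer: -147/34 ≈ -4.3235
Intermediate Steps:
y(u) = -1/2 (y(u) = -(u + u)/(2*(u + u)) = -2*u/(2*(2*u)) = -2*u*1/(2*u)/2 = -1/2*1 = -1/2)
B = 1/4 (B = (-1/2*(-2))/4 = (1/4)*1 = 1/4 ≈ 0.25000)
J = 7/2 (J = (16 + (2 - 3)*2)/4 = (16 - 1*2)/4 = (16 - 2)/4 = (1/4)*14 = 7/2 ≈ 3.5000)
J*(21/(-17)) = 7*(21/(-17))/2 = 7*(21*(-1/17))/2 = (7/2)*(-21/17) = -147/34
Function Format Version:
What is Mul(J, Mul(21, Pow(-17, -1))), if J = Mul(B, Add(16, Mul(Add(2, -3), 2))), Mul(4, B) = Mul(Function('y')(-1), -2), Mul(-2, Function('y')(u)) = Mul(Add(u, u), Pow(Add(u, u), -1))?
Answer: Rational(-147, 34) ≈ -4.3235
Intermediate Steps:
Function('y')(u) = Rational(-1, 2) (Function('y')(u) = Mul(Rational(-1, 2), Mul(Add(u, u), Pow(Add(u, u), -1))) = Mul(Rational(-1, 2), Mul(Mul(2, u), Pow(Mul(2, u), -1))) = Mul(Rational(-1, 2), Mul(Mul(2, u), Mul(Rational(1, 2), Pow(u, -1)))) = Mul(Rational(-1, 2), 1) = Rational(-1, 2))
B = Rational(1, 4) (B = Mul(Rational(1, 4), Mul(Rational(-1, 2), -2)) = Mul(Rational(1, 4), 1) = Rational(1, 4) ≈ 0.25000)
J = Rational(7, 2) (J = Mul(Rational(1, 4), Add(16, Mul(Add(2, -3), 2))) = Mul(Rational(1, 4), Add(16, Mul(-1, 2))) = Mul(Rational(1, 4), Add(16, -2)) = Mul(Rational(1, 4), 14) = Rational(7, 2) ≈ 3.5000)
Mul(J, Mul(21, Pow(-17, -1))) = Mul(Rational(7, 2), Mul(21, Pow(-17, -1))) = Mul(Rational(7, 2), Mul(21, Rational(-1, 17))) = Mul(Rational(7, 2), Rational(-21, 17)) = Rational(-147, 34)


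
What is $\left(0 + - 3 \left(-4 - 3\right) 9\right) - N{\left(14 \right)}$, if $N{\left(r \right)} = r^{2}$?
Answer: $-7$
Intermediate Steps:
$\left(0 + - 3 \left(-4 - 3\right) 9\right) - N{\left(14 \right)} = \left(0 + - 3 \left(-4 - 3\right) 9\right) - 14^{2} = \left(0 + \left(-3\right) \left(-7\right) 9\right) - 196 = \left(0 + 21 \cdot 9\right) - 196 = \left(0 + 189\right) - 196 = 189 - 196 = -7$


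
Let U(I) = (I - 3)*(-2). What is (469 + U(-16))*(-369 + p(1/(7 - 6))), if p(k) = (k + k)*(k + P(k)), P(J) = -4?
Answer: -190125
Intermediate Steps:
U(I) = 6 - 2*I (U(I) = (-3 + I)*(-2) = 6 - 2*I)
p(k) = 2*k*(-4 + k) (p(k) = (k + k)*(k - 4) = (2*k)*(-4 + k) = 2*k*(-4 + k))
(469 + U(-16))*(-369 + p(1/(7 - 6))) = (469 + (6 - 2*(-16)))*(-369 + 2*(-4 + 1/(7 - 6))/(7 - 6)) = (469 + (6 + 32))*(-369 + 2*(-4 + 1/1)/1) = (469 + 38)*(-369 + 2*1*(-4 + 1)) = 507*(-369 + 2*1*(-3)) = 507*(-369 - 6) = 507*(-375) = -190125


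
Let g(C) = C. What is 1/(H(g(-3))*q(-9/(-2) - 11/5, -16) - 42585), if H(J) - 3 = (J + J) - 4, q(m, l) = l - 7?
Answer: -1/42424 ≈ -2.3572e-5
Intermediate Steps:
q(m, l) = -7 + l
H(J) = -1 + 2*J (H(J) = 3 + ((J + J) - 4) = 3 + (2*J - 4) = 3 + (-4 + 2*J) = -1 + 2*J)
1/(H(g(-3))*q(-9/(-2) - 11/5, -16) - 42585) = 1/((-1 + 2*(-3))*(-7 - 16) - 42585) = 1/((-1 - 6)*(-23) - 42585) = 1/(-7*(-23) - 42585) = 1/(161 - 42585) = 1/(-42424) = -1/42424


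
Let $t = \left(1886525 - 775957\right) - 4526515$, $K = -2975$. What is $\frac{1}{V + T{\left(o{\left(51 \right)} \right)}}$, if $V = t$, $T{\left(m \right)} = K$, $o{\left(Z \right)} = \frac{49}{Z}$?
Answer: $- \frac{1}{3418922} \approx -2.9249 \cdot 10^{-7}$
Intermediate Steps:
$T{\left(m \right)} = -2975$
$t = -3415947$ ($t = 1110568 - 4526515 = -3415947$)
$V = -3415947$
$\frac{1}{V + T{\left(o{\left(51 \right)} \right)}} = \frac{1}{-3415947 - 2975} = \frac{1}{-3418922} = - \frac{1}{3418922}$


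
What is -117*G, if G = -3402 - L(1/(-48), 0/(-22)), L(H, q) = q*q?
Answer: 398034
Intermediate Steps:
L(H, q) = q²
G = -3402 (G = -3402 - (0/(-22))² = -3402 - (0*(-1/22))² = -3402 - 1*0² = -3402 - 1*0 = -3402 + 0 = -3402)
-117*G = -117/(1/(-3402)) = -117/(-1/3402) = -117*(-3402) = 398034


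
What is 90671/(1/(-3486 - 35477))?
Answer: -3532814173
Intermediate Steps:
90671/(1/(-3486 - 35477)) = 90671/(1/(-38963)) = 90671/(-1/38963) = 90671*(-38963) = -3532814173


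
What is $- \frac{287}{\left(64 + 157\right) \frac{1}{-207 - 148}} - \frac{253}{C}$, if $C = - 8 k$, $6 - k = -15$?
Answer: $\frac{17172593}{37128} \approx 462.52$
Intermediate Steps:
$k = 21$ ($k = 6 - -15 = 6 + 15 = 21$)
$C = -168$ ($C = \left(-8\right) 21 = -168$)
$- \frac{287}{\left(64 + 157\right) \frac{1}{-207 - 148}} - \frac{253}{C} = - \frac{287}{\left(64 + 157\right) \frac{1}{-207 - 148}} - \frac{253}{-168} = - \frac{287}{221 \frac{1}{-355}} - - \frac{253}{168} = - \frac{287}{221 \left(- \frac{1}{355}\right)} + \frac{253}{168} = - \frac{287}{- \frac{221}{355}} + \frac{253}{168} = \left(-287\right) \left(- \frac{355}{221}\right) + \frac{253}{168} = \frac{101885}{221} + \frac{253}{168} = \frac{17172593}{37128}$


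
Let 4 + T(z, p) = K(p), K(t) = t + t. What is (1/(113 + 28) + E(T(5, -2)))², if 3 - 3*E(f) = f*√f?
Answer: -1110844/19881 + 4544*I*√2/423 ≈ -55.875 + 15.192*I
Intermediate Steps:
K(t) = 2*t
T(z, p) = -4 + 2*p
E(f) = 1 - f^(3/2)/3 (E(f) = 1 - f*√f/3 = 1 - f^(3/2)/3)
(1/(113 + 28) + E(T(5, -2)))² = (1/(113 + 28) + (1 - (-4 + 2*(-2))^(3/2)/3))² = (1/141 + (1 - (-4 - 4)^(3/2)/3))² = (1/141 + (1 - (-16)*I*√2/3))² = (1/141 + (1 + 16*I*√2/3))² = (142/141 + 16*I*√2/3)²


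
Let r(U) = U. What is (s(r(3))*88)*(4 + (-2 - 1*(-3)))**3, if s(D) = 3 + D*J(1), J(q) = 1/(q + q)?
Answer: 49500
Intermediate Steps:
J(q) = 1/(2*q)
s(D) = 3 + D/2 (s(D) = 3 + D*((1/2)/1) = 3 + D*((1/2)*1) = 3 + D*(1/2) = 3 + D/2)
(s(r(3))*88)*(4 + (-2 - 1*(-3)))**3 = ((3 + (1/2)*3)*88)*(4 + (-2 - 1*(-3)))**3 = ((3 + 3/2)*88)*(4 + (-2 + 3))**3 = ((9/2)*88)*(4 + 1)**3 = 396*5**3 = 396*125 = 49500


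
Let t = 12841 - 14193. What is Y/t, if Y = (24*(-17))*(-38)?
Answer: -1938/169 ≈ -11.467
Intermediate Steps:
Y = 15504 (Y = -408*(-38) = 15504)
t = -1352
Y/t = 15504/(-1352) = 15504*(-1/1352) = -1938/169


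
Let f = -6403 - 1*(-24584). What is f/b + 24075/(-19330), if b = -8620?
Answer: -55896523/16662460 ≈ -3.3546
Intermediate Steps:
f = 18181 (f = -6403 + 24584 = 18181)
f/b + 24075/(-19330) = 18181/(-8620) + 24075/(-19330) = 18181*(-1/8620) + 24075*(-1/19330) = -18181/8620 - 4815/3866 = -55896523/16662460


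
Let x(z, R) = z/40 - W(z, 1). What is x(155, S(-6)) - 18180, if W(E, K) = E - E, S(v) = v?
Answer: -145409/8 ≈ -18176.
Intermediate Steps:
W(E, K) = 0
x(z, R) = z/40 (x(z, R) = z/40 - 1*0 = z*(1/40) + 0 = z/40 + 0 = z/40)
x(155, S(-6)) - 18180 = (1/40)*155 - 18180 = 31/8 - 18180 = -145409/8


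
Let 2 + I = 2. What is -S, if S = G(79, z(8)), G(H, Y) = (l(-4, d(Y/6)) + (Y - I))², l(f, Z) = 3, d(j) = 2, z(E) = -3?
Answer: 0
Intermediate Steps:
I = 0 (I = -2 + 2 = 0)
G(H, Y) = (3 + Y)² (G(H, Y) = (3 + (Y - 1*0))² = (3 + (Y + 0))² = (3 + Y)²)
S = 0 (S = (3 - 3)² = 0² = 0)
-S = -1*0 = 0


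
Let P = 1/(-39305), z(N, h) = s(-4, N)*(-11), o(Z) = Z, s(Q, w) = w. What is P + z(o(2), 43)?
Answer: -864711/39305 ≈ -22.000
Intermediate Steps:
z(N, h) = -11*N (z(N, h) = N*(-11) = -11*N)
P = -1/39305 ≈ -2.5442e-5
P + z(o(2), 43) = -1/39305 - 11*2 = -1/39305 - 22 = -864711/39305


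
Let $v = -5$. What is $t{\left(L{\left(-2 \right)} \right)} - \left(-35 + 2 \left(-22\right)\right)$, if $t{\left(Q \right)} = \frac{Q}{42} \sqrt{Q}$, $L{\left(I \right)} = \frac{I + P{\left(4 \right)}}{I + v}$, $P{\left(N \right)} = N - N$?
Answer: $79 + \frac{\sqrt{14}}{1029} \approx 79.004$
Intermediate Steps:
$P{\left(N \right)} = 0$
$L{\left(I \right)} = \frac{I}{-5 + I}$ ($L{\left(I \right)} = \frac{I + 0}{I - 5} = \frac{I}{-5 + I}$)
$t{\left(Q \right)} = \frac{Q^{\frac{3}{2}}}{42}$ ($t{\left(Q \right)} = Q \frac{1}{42} \sqrt{Q} = \frac{Q}{42} \sqrt{Q} = \frac{Q^{\frac{3}{2}}}{42}$)
$t{\left(L{\left(-2 \right)} \right)} - \left(-35 + 2 \left(-22\right)\right) = \frac{\left(- \frac{2}{-5 - 2}\right)^{\frac{3}{2}}}{42} - \left(-35 + 2 \left(-22\right)\right) = \frac{\left(- \frac{2}{-7}\right)^{\frac{3}{2}}}{42} - \left(-35 - 44\right) = \frac{\left(\left(-2\right) \left(- \frac{1}{7}\right)\right)^{\frac{3}{2}}}{42} - -79 = \frac{\left(\frac{2}{7}\right)^{\frac{3}{2}}}{42} + 79 = \frac{\frac{2}{49} \sqrt{14}}{42} + 79 = \frac{\sqrt{14}}{1029} + 79 = 79 + \frac{\sqrt{14}}{1029}$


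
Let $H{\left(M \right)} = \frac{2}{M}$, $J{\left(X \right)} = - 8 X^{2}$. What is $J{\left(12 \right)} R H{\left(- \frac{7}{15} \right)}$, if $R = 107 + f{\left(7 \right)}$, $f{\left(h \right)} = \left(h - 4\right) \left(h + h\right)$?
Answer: $\frac{5149440}{7} \approx 7.3563 \cdot 10^{5}$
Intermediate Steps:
$f{\left(h \right)} = 2 h \left(-4 + h\right)$ ($f{\left(h \right)} = \left(-4 + h\right) 2 h = 2 h \left(-4 + h\right)$)
$R = 149$ ($R = 107 + 2 \cdot 7 \left(-4 + 7\right) = 107 + 2 \cdot 7 \cdot 3 = 107 + 42 = 149$)
$J{\left(12 \right)} R H{\left(- \frac{7}{15} \right)} = - 8 \cdot 12^{2} \cdot 149 \frac{2}{\left(-7\right) \frac{1}{15}} = \left(-8\right) 144 \cdot 149 \frac{2}{\left(-7\right) \frac{1}{15}} = \left(-1152\right) 149 \frac{2}{- \frac{7}{15}} = - 171648 \cdot 2 \left(- \frac{15}{7}\right) = \left(-171648\right) \left(- \frac{30}{7}\right) = \frac{5149440}{7}$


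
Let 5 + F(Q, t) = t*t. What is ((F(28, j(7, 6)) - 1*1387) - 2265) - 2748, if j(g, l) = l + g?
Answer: -6236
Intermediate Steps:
j(g, l) = g + l
F(Q, t) = -5 + t² (F(Q, t) = -5 + t*t = -5 + t²)
((F(28, j(7, 6)) - 1*1387) - 2265) - 2748 = (((-5 + (7 + 6)²) - 1*1387) - 2265) - 2748 = (((-5 + 13²) - 1387) - 2265) - 2748 = (((-5 + 169) - 1387) - 2265) - 2748 = ((164 - 1387) - 2265) - 2748 = (-1223 - 2265) - 2748 = -3488 - 2748 = -6236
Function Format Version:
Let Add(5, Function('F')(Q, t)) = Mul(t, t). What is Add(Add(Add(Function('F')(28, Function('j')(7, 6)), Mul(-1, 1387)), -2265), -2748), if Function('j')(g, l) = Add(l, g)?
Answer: -6236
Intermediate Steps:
Function('j')(g, l) = Add(g, l)
Function('F')(Q, t) = Add(-5, Pow(t, 2)) (Function('F')(Q, t) = Add(-5, Mul(t, t)) = Add(-5, Pow(t, 2)))
Add(Add(Add(Function('F')(28, Function('j')(7, 6)), Mul(-1, 1387)), -2265), -2748) = Add(Add(Add(Add(-5, Pow(Add(7, 6), 2)), Mul(-1, 1387)), -2265), -2748) = Add(Add(Add(Add(-5, Pow(13, 2)), -1387), -2265), -2748) = Add(Add(Add(Add(-5, 169), -1387), -2265), -2748) = Add(Add(Add(164, -1387), -2265), -2748) = Add(Add(-1223, -2265), -2748) = Add(-3488, -2748) = -6236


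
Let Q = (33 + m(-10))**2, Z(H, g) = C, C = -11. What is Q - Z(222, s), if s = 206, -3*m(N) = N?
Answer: 11980/9 ≈ 1331.1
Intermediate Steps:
m(N) = -N/3
Z(H, g) = -11
Q = 11881/9 (Q = (33 - 1/3*(-10))**2 = (33 + 10/3)**2 = (109/3)**2 = 11881/9 ≈ 1320.1)
Q - Z(222, s) = 11881/9 - 1*(-11) = 11881/9 + 11 = 11980/9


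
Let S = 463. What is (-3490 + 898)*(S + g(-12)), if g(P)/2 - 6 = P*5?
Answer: -920160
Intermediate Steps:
g(P) = 12 + 10*P (g(P) = 12 + 2*(P*5) = 12 + 2*(5*P) = 12 + 10*P)
(-3490 + 898)*(S + g(-12)) = (-3490 + 898)*(463 + (12 + 10*(-12))) = -2592*(463 + (12 - 120)) = -2592*(463 - 108) = -2592*355 = -920160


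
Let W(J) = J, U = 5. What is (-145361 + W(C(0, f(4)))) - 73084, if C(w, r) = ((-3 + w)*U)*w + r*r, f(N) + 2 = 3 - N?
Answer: -218436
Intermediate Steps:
f(N) = 1 - N (f(N) = -2 + (3 - N) = 1 - N)
C(w, r) = r² + w*(-15 + 5*w) (C(w, r) = ((-3 + w)*5)*w + r*r = (-15 + 5*w)*w + r² = w*(-15 + 5*w) + r² = r² + w*(-15 + 5*w))
(-145361 + W(C(0, f(4)))) - 73084 = (-145361 + ((1 - 1*4)² - 15*0 + 5*0²)) - 73084 = (-145361 + ((1 - 4)² + 0 + 5*0)) - 73084 = (-145361 + ((-3)² + 0 + 0)) - 73084 = (-145361 + (9 + 0 + 0)) - 73084 = (-145361 + 9) - 73084 = -145352 - 73084 = -218436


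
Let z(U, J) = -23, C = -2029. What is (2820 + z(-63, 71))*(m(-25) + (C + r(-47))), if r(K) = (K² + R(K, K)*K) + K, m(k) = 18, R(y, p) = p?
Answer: 6600920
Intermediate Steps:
r(K) = K + 2*K² (r(K) = (K² + K*K) + K = (K² + K²) + K = 2*K² + K = K + 2*K²)
(2820 + z(-63, 71))*(m(-25) + (C + r(-47))) = (2820 - 23)*(18 + (-2029 - 47*(1 + 2*(-47)))) = 2797*(18 + (-2029 - 47*(1 - 94))) = 2797*(18 + (-2029 - 47*(-93))) = 2797*(18 + (-2029 + 4371)) = 2797*(18 + 2342) = 2797*2360 = 6600920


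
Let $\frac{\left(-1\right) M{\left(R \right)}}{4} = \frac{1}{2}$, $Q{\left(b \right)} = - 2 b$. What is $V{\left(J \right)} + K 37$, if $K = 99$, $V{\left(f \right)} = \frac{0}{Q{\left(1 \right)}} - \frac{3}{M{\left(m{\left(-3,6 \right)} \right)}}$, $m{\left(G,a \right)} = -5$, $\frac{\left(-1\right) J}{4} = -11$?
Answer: $\frac{7329}{2} \approx 3664.5$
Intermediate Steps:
$J = 44$ ($J = \left(-4\right) \left(-11\right) = 44$)
$M{\left(R \right)} = -2$ ($M{\left(R \right)} = - \frac{4}{2} = \left(-4\right) \frac{1}{2} = -2$)
$V{\left(f \right)} = \frac{3}{2}$ ($V{\left(f \right)} = \frac{0}{\left(-2\right) 1} - \frac{3}{-2} = \frac{0}{-2} - - \frac{3}{2} = 0 \left(- \frac{1}{2}\right) + \frac{3}{2} = 0 + \frac{3}{2} = \frac{3}{2}$)
$V{\left(J \right)} + K 37 = \frac{3}{2} + 99 \cdot 37 = \frac{3}{2} + 3663 = \frac{7329}{2}$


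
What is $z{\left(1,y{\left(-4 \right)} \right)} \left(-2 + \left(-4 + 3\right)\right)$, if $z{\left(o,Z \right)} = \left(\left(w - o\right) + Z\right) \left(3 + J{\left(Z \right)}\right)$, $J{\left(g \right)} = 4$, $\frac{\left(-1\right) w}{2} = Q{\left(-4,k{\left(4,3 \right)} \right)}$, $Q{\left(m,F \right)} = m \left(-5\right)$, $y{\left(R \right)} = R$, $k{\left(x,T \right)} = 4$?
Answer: $945$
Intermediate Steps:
$Q{\left(m,F \right)} = - 5 m$
$w = -40$ ($w = - 2 \left(\left(-5\right) \left(-4\right)\right) = \left(-2\right) 20 = -40$)
$z{\left(o,Z \right)} = -280 - 7 o + 7 Z$ ($z{\left(o,Z \right)} = \left(\left(-40 - o\right) + Z\right) \left(3 + 4\right) = \left(-40 + Z - o\right) 7 = -280 - 7 o + 7 Z$)
$z{\left(1,y{\left(-4 \right)} \right)} \left(-2 + \left(-4 + 3\right)\right) = \left(-280 - 7 + 7 \left(-4\right)\right) \left(-2 + \left(-4 + 3\right)\right) = \left(-280 - 7 - 28\right) \left(-2 - 1\right) = \left(-315\right) \left(-3\right) = 945$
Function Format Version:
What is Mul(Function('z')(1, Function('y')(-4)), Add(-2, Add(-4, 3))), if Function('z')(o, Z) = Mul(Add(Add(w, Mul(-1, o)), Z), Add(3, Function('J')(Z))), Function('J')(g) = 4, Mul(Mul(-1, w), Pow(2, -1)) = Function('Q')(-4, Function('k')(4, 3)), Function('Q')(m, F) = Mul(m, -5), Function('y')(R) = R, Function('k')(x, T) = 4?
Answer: 945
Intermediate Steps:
Function('Q')(m, F) = Mul(-5, m)
w = -40 (w = Mul(-2, Mul(-5, -4)) = Mul(-2, 20) = -40)
Function('z')(o, Z) = Add(-280, Mul(-7, o), Mul(7, Z)) (Function('z')(o, Z) = Mul(Add(Add(-40, Mul(-1, o)), Z), Add(3, 4)) = Mul(Add(-40, Z, Mul(-1, o)), 7) = Add(-280, Mul(-7, o), Mul(7, Z)))
Mul(Function('z')(1, Function('y')(-4)), Add(-2, Add(-4, 3))) = Mul(Add(-280, Mul(-7, 1), Mul(7, -4)), Add(-2, Add(-4, 3))) = Mul(Add(-280, -7, -28), Add(-2, -1)) = Mul(-315, -3) = 945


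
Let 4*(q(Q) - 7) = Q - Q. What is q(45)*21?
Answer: 147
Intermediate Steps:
q(Q) = 7 (q(Q) = 7 + (Q - Q)/4 = 7 + (¼)*0 = 7 + 0 = 7)
q(45)*21 = 7*21 = 147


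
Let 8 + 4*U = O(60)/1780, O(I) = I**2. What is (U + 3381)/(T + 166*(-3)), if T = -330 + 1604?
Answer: 37597/8633 ≈ 4.3550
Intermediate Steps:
T = 1274
U = -133/89 (U = -2 + (60**2/1780)/4 = -2 + (3600*(1/1780))/4 = -2 + (1/4)*(180/89) = -2 + 45/89 = -133/89 ≈ -1.4944)
(U + 3381)/(T + 166*(-3)) = (-133/89 + 3381)/(1274 + 166*(-3)) = 300776/(89*(1274 - 498)) = (300776/89)/776 = (300776/89)*(1/776) = 37597/8633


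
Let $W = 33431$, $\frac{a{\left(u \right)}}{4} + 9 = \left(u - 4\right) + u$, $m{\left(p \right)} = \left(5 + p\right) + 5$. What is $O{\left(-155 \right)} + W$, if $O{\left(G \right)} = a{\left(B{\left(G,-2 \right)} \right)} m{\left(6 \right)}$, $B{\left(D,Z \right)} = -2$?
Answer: $32343$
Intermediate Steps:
$m{\left(p \right)} = 10 + p$
$a{\left(u \right)} = -52 + 8 u$ ($a{\left(u \right)} = -36 + 4 \left(\left(u - 4\right) + u\right) = -36 + 4 \left(\left(-4 + u\right) + u\right) = -36 + 4 \left(-4 + 2 u\right) = -36 + \left(-16 + 8 u\right) = -52 + 8 u$)
$O{\left(G \right)} = -1088$ ($O{\left(G \right)} = \left(-52 + 8 \left(-2\right)\right) \left(10 + 6\right) = \left(-52 - 16\right) 16 = \left(-68\right) 16 = -1088$)
$O{\left(-155 \right)} + W = -1088 + 33431 = 32343$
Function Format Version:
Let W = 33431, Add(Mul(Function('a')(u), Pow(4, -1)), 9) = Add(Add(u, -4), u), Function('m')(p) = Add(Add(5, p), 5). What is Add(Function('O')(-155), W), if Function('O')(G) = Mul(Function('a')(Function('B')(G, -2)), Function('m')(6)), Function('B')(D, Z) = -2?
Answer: 32343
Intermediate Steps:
Function('m')(p) = Add(10, p)
Function('a')(u) = Add(-52, Mul(8, u)) (Function('a')(u) = Add(-36, Mul(4, Add(Add(u, -4), u))) = Add(-36, Mul(4, Add(Add(-4, u), u))) = Add(-36, Mul(4, Add(-4, Mul(2, u)))) = Add(-36, Add(-16, Mul(8, u))) = Add(-52, Mul(8, u)))
Function('O')(G) = -1088 (Function('O')(G) = Mul(Add(-52, Mul(8, -2)), Add(10, 6)) = Mul(Add(-52, -16), 16) = Mul(-68, 16) = -1088)
Add(Function('O')(-155), W) = Add(-1088, 33431) = 32343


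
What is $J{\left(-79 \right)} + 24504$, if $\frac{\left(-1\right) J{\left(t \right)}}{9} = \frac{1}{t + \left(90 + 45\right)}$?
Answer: $\frac{1372215}{56} \approx 24504.0$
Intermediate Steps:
$J{\left(t \right)} = - \frac{9}{135 + t}$ ($J{\left(t \right)} = - \frac{9}{t + \left(90 + 45\right)} = - \frac{9}{t + 135} = - \frac{9}{135 + t}$)
$J{\left(-79 \right)} + 24504 = - \frac{9}{135 - 79} + 24504 = - \frac{9}{56} + 24504 = \frac{1372215}{56}$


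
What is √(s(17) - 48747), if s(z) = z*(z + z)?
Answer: I*√48169 ≈ 219.47*I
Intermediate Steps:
s(z) = 2*z² (s(z) = z*(2*z) = 2*z²)
√(s(17) - 48747) = √(2*17² - 48747) = √(2*289 - 48747) = √(578 - 48747) = √(-48169) = I*√48169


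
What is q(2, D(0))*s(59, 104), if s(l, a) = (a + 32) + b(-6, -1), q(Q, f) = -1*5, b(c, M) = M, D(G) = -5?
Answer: -675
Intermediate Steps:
q(Q, f) = -5
s(l, a) = 31 + a (s(l, a) = (a + 32) - 1 = (32 + a) - 1 = 31 + a)
q(2, D(0))*s(59, 104) = -5*(31 + 104) = -5*135 = -675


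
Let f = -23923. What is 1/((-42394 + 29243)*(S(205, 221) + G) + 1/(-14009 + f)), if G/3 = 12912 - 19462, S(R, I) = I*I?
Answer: -37932/14561747380813 ≈ -2.6049e-9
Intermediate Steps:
S(R, I) = I²
G = -19650 (G = 3*(12912 - 19462) = 3*(-6550) = -19650)
1/((-42394 + 29243)*(S(205, 221) + G) + 1/(-14009 + f)) = 1/((-42394 + 29243)*(221² - 19650) + 1/(-14009 - 23923)) = 1/(-13151*(48841 - 19650) + 1/(-37932)) = 1/(-13151*29191 - 1/37932) = 1/(-383890841 - 1/37932) = 1/(-14561747380813/37932) = -37932/14561747380813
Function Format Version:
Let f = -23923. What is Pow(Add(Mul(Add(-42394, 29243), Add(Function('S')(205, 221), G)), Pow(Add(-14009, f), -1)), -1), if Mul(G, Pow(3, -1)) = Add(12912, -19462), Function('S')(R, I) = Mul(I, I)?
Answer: Rational(-37932, 14561747380813) ≈ -2.6049e-9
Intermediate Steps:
Function('S')(R, I) = Pow(I, 2)
G = -19650 (G = Mul(3, Add(12912, -19462)) = Mul(3, -6550) = -19650)
Pow(Add(Mul(Add(-42394, 29243), Add(Function('S')(205, 221), G)), Pow(Add(-14009, f), -1)), -1) = Pow(Add(Mul(Add(-42394, 29243), Add(Pow(221, 2), -19650)), Pow(Add(-14009, -23923), -1)), -1) = Pow(Add(Mul(-13151, Add(48841, -19650)), Pow(-37932, -1)), -1) = Pow(Add(Mul(-13151, 29191), Rational(-1, 37932)), -1) = Pow(Add(-383890841, Rational(-1, 37932)), -1) = Pow(Rational(-14561747380813, 37932), -1) = Rational(-37932, 14561747380813)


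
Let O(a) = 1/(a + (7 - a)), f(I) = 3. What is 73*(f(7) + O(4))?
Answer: 1606/7 ≈ 229.43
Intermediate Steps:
O(a) = ⅐ (O(a) = 1/7 = ⅐)
73*(f(7) + O(4)) = 73*(3 + ⅐) = 73*(22/7) = 1606/7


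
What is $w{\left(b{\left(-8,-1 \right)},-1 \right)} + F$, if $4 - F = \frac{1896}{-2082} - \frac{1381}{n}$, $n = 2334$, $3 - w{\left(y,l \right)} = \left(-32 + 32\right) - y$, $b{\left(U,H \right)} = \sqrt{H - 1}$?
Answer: $\frac{6886037}{809898} + i \sqrt{2} \approx 8.5023 + 1.4142 i$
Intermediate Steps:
$b{\left(U,H \right)} = \sqrt{-1 + H}$
$w{\left(y,l \right)} = 3 + y$ ($w{\left(y,l \right)} = 3 - \left(\left(-32 + 32\right) - y\right) = 3 - \left(0 - y\right) = 3 - - y = 3 + y$)
$F = \frac{4456343}{809898}$ ($F = 4 - \left(\frac{1896}{-2082} - \frac{1381}{2334}\right) = 4 - \left(1896 \left(- \frac{1}{2082}\right) - \frac{1381}{2334}\right) = 4 - \left(- \frac{316}{347} - \frac{1381}{2334}\right) = 4 - - \frac{1216751}{809898} = 4 + \frac{1216751}{809898} = \frac{4456343}{809898} \approx 5.5023$)
$w{\left(b{\left(-8,-1 \right)},-1 \right)} + F = \left(3 + \sqrt{-1 - 1}\right) + \frac{4456343}{809898} = \left(3 + \sqrt{-2}\right) + \frac{4456343}{809898} = \left(3 + i \sqrt{2}\right) + \frac{4456343}{809898} = \frac{6886037}{809898} + i \sqrt{2}$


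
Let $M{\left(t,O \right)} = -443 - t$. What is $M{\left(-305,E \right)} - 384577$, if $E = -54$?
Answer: $-384715$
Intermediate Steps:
$M{\left(-305,E \right)} - 384577 = \left(-443 - -305\right) - 384577 = \left(-443 + 305\right) - 384577 = -138 - 384577 = -384715$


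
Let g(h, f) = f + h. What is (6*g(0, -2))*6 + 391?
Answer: 319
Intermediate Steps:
(6*g(0, -2))*6 + 391 = (6*(-2 + 0))*6 + 391 = (6*(-2))*6 + 391 = -12*6 + 391 = -72 + 391 = 319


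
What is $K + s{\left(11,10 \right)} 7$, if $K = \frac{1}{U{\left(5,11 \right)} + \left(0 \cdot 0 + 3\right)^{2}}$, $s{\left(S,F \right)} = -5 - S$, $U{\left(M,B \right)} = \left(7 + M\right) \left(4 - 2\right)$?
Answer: $- \frac{3695}{33} \approx -111.97$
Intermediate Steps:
$U{\left(M,B \right)} = 14 + 2 M$ ($U{\left(M,B \right)} = \left(7 + M\right) 2 = 14 + 2 M$)
$K = \frac{1}{33}$ ($K = \frac{1}{\left(14 + 2 \cdot 5\right) + \left(0 \cdot 0 + 3\right)^{2}} = \frac{1}{\left(14 + 10\right) + \left(0 + 3\right)^{2}} = \frac{1}{24 + 3^{2}} = \frac{1}{24 + 9} = \frac{1}{33} \approx 0.030303$)
$K + s{\left(11,10 \right)} 7 = \frac{1}{33} + \left(-5 - 11\right) 7 = \frac{1}{33} - 112 = - \frac{3695}{33}$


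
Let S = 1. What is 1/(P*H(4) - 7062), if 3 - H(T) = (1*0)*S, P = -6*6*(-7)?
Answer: -1/6306 ≈ -0.00015858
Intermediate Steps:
P = 252 (P = -36*(-7) = 252)
H(T) = 3 (H(T) = 3 - 1*0 = 3 + 0 = 3)
1/(P*H(4) - 7062) = 1/(252*3 - 7062) = 1/(756 - 7062) = 1/(-6306) = -1/6306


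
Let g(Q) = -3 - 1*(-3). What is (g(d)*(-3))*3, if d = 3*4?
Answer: 0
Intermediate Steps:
d = 12
g(Q) = 0 (g(Q) = -3 + 3 = 0)
(g(d)*(-3))*3 = (0*(-3))*3 = 0*3 = 0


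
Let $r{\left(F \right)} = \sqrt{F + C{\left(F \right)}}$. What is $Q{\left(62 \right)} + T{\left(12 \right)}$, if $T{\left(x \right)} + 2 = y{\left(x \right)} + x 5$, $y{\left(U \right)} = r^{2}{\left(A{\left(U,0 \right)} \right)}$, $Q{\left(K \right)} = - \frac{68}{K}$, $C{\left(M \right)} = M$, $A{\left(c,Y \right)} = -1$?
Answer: $\frac{1702}{31} \approx 54.903$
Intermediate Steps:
$r{\left(F \right)} = \sqrt{2} \sqrt{F}$ ($r{\left(F \right)} = \sqrt{F + F} = \sqrt{2 F} = \sqrt{2} \sqrt{F}$)
$y{\left(U \right)} = -2$ ($y{\left(U \right)} = \left(\sqrt{2} \sqrt{-1}\right)^{2} = \left(\sqrt{2} i\right)^{2} = \left(i \sqrt{2}\right)^{2} = -2$)
$T{\left(x \right)} = -4 + 5 x$ ($T{\left(x \right)} = -2 + \left(-2 + x 5\right) = -2 + \left(-2 + 5 x\right) = -4 + 5 x$)
$Q{\left(62 \right)} + T{\left(12 \right)} = - \frac{68}{62} + \left(-4 + 5 \cdot 12\right) = \left(-68\right) \frac{1}{62} + \left(-4 + 60\right) = - \frac{34}{31} + 56 = \frac{1702}{31}$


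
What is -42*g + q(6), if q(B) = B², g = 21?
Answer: -846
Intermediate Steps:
-42*g + q(6) = -42*21 + 6² = -882 + 36 = -846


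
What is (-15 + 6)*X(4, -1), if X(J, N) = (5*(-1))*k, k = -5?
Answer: -225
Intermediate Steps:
X(J, N) = 25 (X(J, N) = (5*(-1))*(-5) = -5*(-5) = 25)
(-15 + 6)*X(4, -1) = (-15 + 6)*25 = -9*25 = -225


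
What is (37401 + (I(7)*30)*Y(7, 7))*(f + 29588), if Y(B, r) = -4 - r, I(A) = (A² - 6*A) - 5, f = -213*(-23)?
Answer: 1267086867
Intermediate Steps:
f = 4899
I(A) = -5 + A² - 6*A
(37401 + (I(7)*30)*Y(7, 7))*(f + 29588) = (37401 + ((-5 + 7² - 6*7)*30)*(-4 - 1*7))*(4899 + 29588) = (37401 + ((-5 + 49 - 42)*30)*(-4 - 7))*34487 = (37401 + (2*30)*(-11))*34487 = (37401 + 60*(-11))*34487 = (37401 - 660)*34487 = 36741*34487 = 1267086867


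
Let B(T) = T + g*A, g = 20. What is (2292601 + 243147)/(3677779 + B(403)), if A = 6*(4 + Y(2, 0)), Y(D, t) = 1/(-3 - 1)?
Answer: 633937/919658 ≈ 0.68932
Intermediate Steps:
Y(D, t) = -1/4 (Y(D, t) = 1/(-4) = -1/4)
A = 45/2 (A = 6*(4 - 1/4) = 6*(15/4) = 45/2 ≈ 22.500)
B(T) = 450 + T (B(T) = T + 20*(45/2) = T + 450 = 450 + T)
(2292601 + 243147)/(3677779 + B(403)) = (2292601 + 243147)/(3677779 + (450 + 403)) = 2535748/(3677779 + 853) = 2535748/3678632 = 2535748*(1/3678632) = 633937/919658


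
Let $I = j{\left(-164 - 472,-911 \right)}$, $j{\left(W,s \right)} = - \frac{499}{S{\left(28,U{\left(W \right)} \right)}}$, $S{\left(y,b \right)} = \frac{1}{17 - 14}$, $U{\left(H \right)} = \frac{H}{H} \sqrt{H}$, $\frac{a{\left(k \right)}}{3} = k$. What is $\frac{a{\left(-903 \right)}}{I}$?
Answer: $\frac{903}{499} \approx 1.8096$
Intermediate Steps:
$a{\left(k \right)} = 3 k$
$U{\left(H \right)} = \sqrt{H}$ ($U{\left(H \right)} = 1 \sqrt{H} = \sqrt{H}$)
$S{\left(y,b \right)} = \frac{1}{3}$
$j{\left(W,s \right)} = -1497$ ($j{\left(W,s \right)} = - 499 \frac{1}{\frac{1}{3}} = \left(-499\right) 3 = -1497$)
$I = -1497$
$\frac{a{\left(-903 \right)}}{I} = \frac{3 \left(-903\right)}{-1497} = \left(-2709\right) \left(- \frac{1}{1497}\right) = \frac{903}{499}$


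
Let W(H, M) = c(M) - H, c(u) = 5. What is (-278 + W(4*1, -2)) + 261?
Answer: -16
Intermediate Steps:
W(H, M) = 5 - H
(-278 + W(4*1, -2)) + 261 = (-278 + (5 - 4)) + 261 = (-278 + 1) + 261 = -277 + 261 = -16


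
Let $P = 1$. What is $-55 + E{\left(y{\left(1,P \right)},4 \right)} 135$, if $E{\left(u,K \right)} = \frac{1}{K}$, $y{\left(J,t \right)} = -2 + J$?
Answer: $- \frac{85}{4} \approx -21.25$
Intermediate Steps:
$-55 + E{\left(y{\left(1,P \right)},4 \right)} 135 = -55 + \frac{1}{4} \cdot 135 = -55 + \frac{135}{4} = - \frac{85}{4}$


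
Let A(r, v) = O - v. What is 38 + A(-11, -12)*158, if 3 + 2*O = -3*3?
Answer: 986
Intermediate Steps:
O = -6 (O = -3/2 + (-3*3)/2 = -3/2 + (½)*(-9) = -3/2 - 9/2 = -6)
A(r, v) = -6 - v
38 + A(-11, -12)*158 = 38 + (-6 - 1*(-12))*158 = 38 + (-6 + 12)*158 = 38 + 6*158 = 38 + 948 = 986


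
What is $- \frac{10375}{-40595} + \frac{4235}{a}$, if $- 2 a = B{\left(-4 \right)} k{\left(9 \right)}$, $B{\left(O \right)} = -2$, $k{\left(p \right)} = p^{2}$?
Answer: $\frac{34552040}{657639} \approx 52.54$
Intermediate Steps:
$a = 81$ ($a = - \frac{\left(-2\right) 9^{2}}{2} = - \frac{\left(-2\right) 81}{2} = \left(- \frac{1}{2}\right) \left(-162\right) = 81$)
$- \frac{10375}{-40595} + \frac{4235}{a} = - \frac{10375}{-40595} + \frac{4235}{81} = \left(-10375\right) \left(- \frac{1}{40595}\right) + 4235 \cdot \frac{1}{81} = \frac{2075}{8119} + \frac{4235}{81} = \frac{34552040}{657639}$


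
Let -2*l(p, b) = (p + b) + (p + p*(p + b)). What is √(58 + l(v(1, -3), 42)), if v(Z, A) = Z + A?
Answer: √79 ≈ 8.8882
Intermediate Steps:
v(Z, A) = A + Z
l(p, b) = -p - b/2 - p*(b + p)/2 (l(p, b) = -((p + b) + (p + p*(p + b)))/2 = -((b + p) + (p + p*(b + p)))/2 = -(b + 2*p + p*(b + p))/2 = -p - b/2 - p*(b + p)/2)
√(58 + l(v(1, -3), 42)) = √(58 + (-(-3 + 1) - ½*42 - (-3 + 1)²/2 - ½*42*(-3 + 1))) = √(58 + (-1*(-2) - 21 - ½*(-2)² - ½*42*(-2))) = √(58 + (2 - 21 - ½*4 + 42)) = √(58 + (2 - 21 - 2 + 42)) = √(58 + 21) = √79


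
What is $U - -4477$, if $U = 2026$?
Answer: $6503$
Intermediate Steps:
$U - -4477 = 2026 - -4477 = 2026 + 4477 = 6503$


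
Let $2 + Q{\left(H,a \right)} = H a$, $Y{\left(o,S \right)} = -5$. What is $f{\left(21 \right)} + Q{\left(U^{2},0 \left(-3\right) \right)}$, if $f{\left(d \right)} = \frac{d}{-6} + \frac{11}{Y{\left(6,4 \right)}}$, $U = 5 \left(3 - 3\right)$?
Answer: $- \frac{77}{10} \approx -7.7$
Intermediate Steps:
$U = 0$ ($U = 5 \cdot 0 = 0$)
$Q{\left(H,a \right)} = -2 + H a$
$f{\left(d \right)} = - \frac{11}{5} - \frac{d}{6}$ ($f{\left(d \right)} = \frac{d}{-6} + \frac{11}{-5} = d \left(- \frac{1}{6}\right) + 11 \left(- \frac{1}{5}\right) = - \frac{d}{6} - \frac{11}{5} = - \frac{11}{5} - \frac{d}{6}$)
$f{\left(21 \right)} + Q{\left(U^{2},0 \left(-3\right) \right)} = \left(- \frac{11}{5} - \frac{7}{2}\right) - \left(2 - 0^{2} \cdot 0 \left(-3\right)\right) = \left(- \frac{11}{5} - \frac{7}{2}\right) + \left(-2 + 0 \cdot 0\right) = - \frac{57}{10} + \left(-2 + 0\right) = - \frac{57}{10} - 2 = - \frac{77}{10}$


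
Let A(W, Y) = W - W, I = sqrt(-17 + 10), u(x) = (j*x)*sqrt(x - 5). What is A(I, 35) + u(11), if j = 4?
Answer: 44*sqrt(6) ≈ 107.78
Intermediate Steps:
u(x) = 4*x*sqrt(-5 + x) (u(x) = (4*x)*sqrt(x - 5) = (4*x)*sqrt(-5 + x) = 4*x*sqrt(-5 + x))
I = I*sqrt(7) (I = sqrt(-7) = I*sqrt(7) ≈ 2.6458*I)
A(W, Y) = 0
A(I, 35) + u(11) = 0 + 4*11*sqrt(-5 + 11) = 0 + 4*11*sqrt(6) = 0 + 44*sqrt(6) = 44*sqrt(6)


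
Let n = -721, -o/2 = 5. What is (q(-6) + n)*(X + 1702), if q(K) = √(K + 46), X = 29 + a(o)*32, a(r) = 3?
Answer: -1317267 + 3654*√10 ≈ -1.3057e+6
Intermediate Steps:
o = -10 (o = -2*5 = -10)
X = 125 (X = 29 + 3*32 = 29 + 96 = 125)
q(K) = √(46 + K)
(q(-6) + n)*(X + 1702) = (√(46 - 6) - 721)*(125 + 1702) = (√40 - 721)*1827 = (2*√10 - 721)*1827 = (-721 + 2*√10)*1827 = -1317267 + 3654*√10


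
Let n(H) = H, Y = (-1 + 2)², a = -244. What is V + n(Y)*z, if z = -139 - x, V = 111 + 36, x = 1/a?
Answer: 1953/244 ≈ 8.0041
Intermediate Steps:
Y = 1 (Y = 1² = 1)
x = -1/244 (x = 1/(-244) = -1/244 ≈ -0.0040984)
V = 147
z = -33915/244 (z = -139 - 1*(-1/244) = -139 + 1/244 = -33915/244 ≈ -139.00)
V + n(Y)*z = 147 + 1*(-33915/244) = 147 - 33915/244 = 1953/244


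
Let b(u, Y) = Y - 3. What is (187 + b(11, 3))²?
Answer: 34969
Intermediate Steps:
b(u, Y) = -3 + Y
(187 + b(11, 3))² = (187 + (-3 + 3))² = (187 + 0)² = 187² = 34969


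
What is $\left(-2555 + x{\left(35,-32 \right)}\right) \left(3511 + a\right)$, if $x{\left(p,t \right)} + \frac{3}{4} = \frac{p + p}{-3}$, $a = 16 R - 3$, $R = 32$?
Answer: $-10367915$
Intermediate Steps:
$a = 509$ ($a = 16 \cdot 32 - 3 = 512 - 3 = 509$)
$x{\left(p,t \right)} = - \frac{3}{4} - \frac{2 p}{3}$ ($x{\left(p,t \right)} = - \frac{3}{4} + \frac{p + p}{-3} = - \frac{3}{4} + 2 p \left(- \frac{1}{3}\right) = - \frac{3}{4} - \frac{2 p}{3}$)
$\left(-2555 + x{\left(35,-32 \right)}\right) \left(3511 + a\right) = \left(-2555 - \frac{289}{12}\right) \left(3511 + 509\right) = \left(-2555 - \frac{289}{12}\right) 4020 = \left(- \frac{30949}{12}\right) 4020 = -10367915$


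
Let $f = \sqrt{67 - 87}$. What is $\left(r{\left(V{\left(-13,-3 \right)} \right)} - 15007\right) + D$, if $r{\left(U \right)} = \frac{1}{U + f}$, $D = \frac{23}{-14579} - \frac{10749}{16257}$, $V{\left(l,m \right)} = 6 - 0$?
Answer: $\frac{- 2371318802802 \sqrt{5} + 7113877404805 i}{158007202 \left(\sqrt{5} - 3 i\right)} \approx -15008.0 - 0.079861 i$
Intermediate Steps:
$V{\left(l,m \right)} = 6$ ($V{\left(l,m \right)} = 6 + 0 = 6$)
$D = - \frac{52361194}{79003601}$ ($D = 23 \left(- \frac{1}{14579}\right) - \frac{3583}{5419} = - \frac{23}{14579} - \frac{3583}{5419} = - \frac{52361194}{79003601} \approx -0.66277$)
$f = 2 i \sqrt{5}$ ($f = \sqrt{-20} = 2 i \sqrt{5} \approx 4.4721 i$)
$r{\left(U \right)} = \frac{1}{U + 2 i \sqrt{5}}$
$\left(r{\left(V{\left(-13,-3 \right)} \right)} - 15007\right) + D = \left(\frac{1}{6 + 2 i \sqrt{5}} - 15007\right) - \frac{52361194}{79003601} = \left(-15007 + \frac{1}{6 + 2 i \sqrt{5}}\right) - \frac{52361194}{79003601} = - \frac{1185659401401}{79003601} + \frac{1}{6 + 2 i \sqrt{5}}$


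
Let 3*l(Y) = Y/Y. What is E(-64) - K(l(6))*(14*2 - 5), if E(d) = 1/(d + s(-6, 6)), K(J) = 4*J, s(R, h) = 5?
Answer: -5431/177 ≈ -30.684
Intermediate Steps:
l(Y) = ⅓ (l(Y) = (Y/Y)/3 = (⅓)*1 = ⅓)
E(d) = 1/(5 + d) (E(d) = 1/(d + 5) = 1/(5 + d))
E(-64) - K(l(6))*(14*2 - 5) = 1/(5 - 64) - 4*(⅓)*(14*2 - 5) = 1/(-59) - 4*(28 - 5)/3 = -1/59 - 4*23/3 = -1/59 - 1*92/3 = -1/59 - 92/3 = -5431/177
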